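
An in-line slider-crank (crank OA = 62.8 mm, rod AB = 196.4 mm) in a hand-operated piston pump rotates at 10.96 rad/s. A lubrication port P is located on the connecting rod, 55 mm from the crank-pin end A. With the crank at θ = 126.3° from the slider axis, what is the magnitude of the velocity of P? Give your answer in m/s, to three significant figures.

ω = 10.96 rad/s.  Crank-pin speed |V_A| = rω = 0.68829 m/s, perpendicular to OA.
Rod angle: sinφ = −(r/L) sinθ ⇒ φ = -14.934°; ω_rod = −rω cosθ/√(L²−r²sin²θ) = +2.1472 rad/s.
V_P = V_A + ω_rod × AP, with AP = 0.055 m along the rod.
Components: V_Px = −rω sinθ − a·ω_rod·sinφ = -0.52428 m/s;  V_Py = rω cosθ + a·ω_rod·cosφ = -0.29337 m/s.
|V_P| = √(V_Px² + V_Py²) = 0.60077 m/s.

0.601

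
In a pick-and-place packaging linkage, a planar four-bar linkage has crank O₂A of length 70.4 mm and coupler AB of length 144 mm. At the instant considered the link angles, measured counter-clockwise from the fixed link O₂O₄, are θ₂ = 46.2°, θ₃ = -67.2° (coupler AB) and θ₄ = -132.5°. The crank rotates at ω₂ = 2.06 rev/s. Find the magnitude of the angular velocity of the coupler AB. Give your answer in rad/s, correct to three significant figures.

0.158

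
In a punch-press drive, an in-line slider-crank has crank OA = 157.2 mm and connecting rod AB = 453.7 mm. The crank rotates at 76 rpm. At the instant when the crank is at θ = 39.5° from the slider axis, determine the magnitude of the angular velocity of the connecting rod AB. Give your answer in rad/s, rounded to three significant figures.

ω = 7.959 rad/s (converted from 76 rpm).
The rod makes angle φ with the slider axis where L sinφ = r sinθ; differentiating, L cosφ·φ̇ = r ω cosθ.
L cosφ = √(L² − r² sin²θ) = 0.44254 m.
|ω_rod| = r ω |cosθ| / √(L² − r² sin²θ) = 0.1572·7.959·0.77162/0.44254 = 2.1814 rad/s.

2.18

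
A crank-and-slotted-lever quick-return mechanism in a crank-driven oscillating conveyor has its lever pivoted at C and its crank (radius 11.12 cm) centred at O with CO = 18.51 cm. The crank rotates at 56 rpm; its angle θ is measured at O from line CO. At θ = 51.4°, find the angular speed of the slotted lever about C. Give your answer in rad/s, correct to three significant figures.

ω = 5.864 rad/s (from 56 rpm).
Crank pin A relative to C: A = (d + r cosθ, r sinθ); lever angle φ = atan2(r sinθ, d + r cosθ).
Differentiating tanφ: φ̇ = rω(d cosθ + r)/(d² + r² + 2dr cosθ).
d² + r² + 2dr cosθ = |CA|² = 0.0723102 m²;  d cosθ + r = +0.22668 m.
|ω_lever| = |0.1112·5.864·+0.22668| / 0.0723102 = 2.0443 rad/s.

2.04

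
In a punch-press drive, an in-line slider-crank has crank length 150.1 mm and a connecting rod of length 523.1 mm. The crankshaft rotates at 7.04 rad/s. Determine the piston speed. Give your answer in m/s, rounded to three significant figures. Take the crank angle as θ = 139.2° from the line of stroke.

0.538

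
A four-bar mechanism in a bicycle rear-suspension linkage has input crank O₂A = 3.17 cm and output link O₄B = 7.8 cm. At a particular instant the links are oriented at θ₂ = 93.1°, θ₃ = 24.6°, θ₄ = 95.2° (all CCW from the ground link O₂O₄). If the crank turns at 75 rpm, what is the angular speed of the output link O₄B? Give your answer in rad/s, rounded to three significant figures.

ω₂ = 7.854 rad/s (from 75 rpm).
Differentiating the loop-closure r₂e^{iθ₂}+r₃e^{iθ₃}=r₁+r₄e^{iθ₄} gives r₂ω₂e^{iθ₂}+r₃ω₃e^{iθ₃}=r₄ω₄e^{iθ₄}.
Eliminating the other unknown: ω₄ = r₂ω₂ sin(θ₂−θ₃) / [r₄ sin(θ₄−θ₃)].
Numerator sine = +0.93042; denominator sine = +0.94322.
Result = 0.0317·7.854·(+0.93042) / (0.078·(+0.94322)) = +3.1486 rad/s; magnitude 3.1486 rad/s.

3.15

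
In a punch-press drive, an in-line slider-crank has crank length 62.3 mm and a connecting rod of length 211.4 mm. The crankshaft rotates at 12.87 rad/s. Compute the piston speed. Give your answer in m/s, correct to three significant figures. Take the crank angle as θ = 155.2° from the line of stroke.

ω = 12.87 rad/s
For an in-line slider-crank, x = r cosθ + √(L² − r² sin²θ), so v = −rω sinθ·[1 + r cosθ/√(L² − r² sin²θ)].
With r = 0.0623 m, L = 0.2114 m, θ = 155.2°: √(L² − r² sin²θ) = 0.20978 m.
v = −0.0623·12.87·0.41945·[1 + 0.0623·-0.90778/0.20978] = -0.24565 m/s.
|v| = 0.24565 m/s.

0.246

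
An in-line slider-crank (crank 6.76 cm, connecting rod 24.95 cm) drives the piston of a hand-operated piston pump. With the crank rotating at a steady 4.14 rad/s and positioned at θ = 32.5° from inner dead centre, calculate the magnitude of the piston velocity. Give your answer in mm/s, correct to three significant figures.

ω = 4.14 rad/s
For an in-line slider-crank, x = r cosθ + √(L² − r² sin²θ), so v = −rω sinθ·[1 + r cosθ/√(L² − r² sin²θ)].
With r = 0.0676 m, L = 0.2495 m, θ = 32.5°: √(L² − r² sin²θ) = 0.24684 m.
v = −0.0676·4.14·0.53730·[1 + 0.0676·0.84339/0.24684] = -0.1851 m/s.
|v| = 0.1851 m/s = 185.1 mm/s.

185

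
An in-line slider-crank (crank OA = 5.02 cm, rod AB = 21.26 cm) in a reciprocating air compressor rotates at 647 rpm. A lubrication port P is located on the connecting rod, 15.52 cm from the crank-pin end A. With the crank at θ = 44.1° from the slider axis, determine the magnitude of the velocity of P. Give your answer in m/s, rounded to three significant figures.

2.74

ω = 67.75 rad/s.  Crank-pin speed |V_A| = rω = 3.4012 m/s, perpendicular to OA.
Rod angle: sinφ = −(r/L) sinθ ⇒ φ = -9.458°; ω_rod = −rω cosθ/√(L²−r²sin²θ) = -11.647 rad/s.
V_P = V_A + ω_rod × AP, with AP = 0.1552 m along the rod.
Components: V_Px = −rω sinθ − a·ω_rod·sinφ = -2.664 m/s;  V_Py = rω cosθ + a·ω_rod·cosφ = +0.65946 m/s.
|V_P| = √(V_Px² + V_Py²) = 2.7444 m/s.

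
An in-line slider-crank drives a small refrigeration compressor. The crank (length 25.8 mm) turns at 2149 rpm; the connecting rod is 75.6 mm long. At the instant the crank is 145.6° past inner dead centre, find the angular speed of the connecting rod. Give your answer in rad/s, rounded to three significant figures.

64.6

ω = 225 rad/s (converted from 2149 rpm).
The rod makes angle φ with the slider axis where L sinφ = r sinθ; differentiating, L cosφ·φ̇ = r ω cosθ.
L cosφ = √(L² − r² sin²θ) = 0.074182 m.
|ω_rod| = r ω |cosθ| / √(L² − r² sin²θ) = 0.0258·225·0.82511/0.074182 = 64.581 rad/s.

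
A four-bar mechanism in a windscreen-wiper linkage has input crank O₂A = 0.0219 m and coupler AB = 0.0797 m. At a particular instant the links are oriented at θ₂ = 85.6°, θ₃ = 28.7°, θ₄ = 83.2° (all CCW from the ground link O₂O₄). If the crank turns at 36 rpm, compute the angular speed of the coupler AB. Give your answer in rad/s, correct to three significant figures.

ω₂ = 3.77 rad/s (from 36 rpm).
Differentiating the loop-closure r₂e^{iθ₂}+r₃e^{iθ₃}=r₁+r₄e^{iθ₄} gives r₂ω₂e^{iθ₂}+r₃ω₃e^{iθ₃}=r₄ω₄e^{iθ₄}.
Eliminating the other unknown: ω₃ = r₂ω₂ sin(θ₄−θ₂) / [r₃ sin(θ₃−θ₄)].
Numerator sine = -0.04188; denominator sine = -0.81412.
Result = 0.0219·3.77·(-0.04188) / (0.0797·(-0.81412)) = +0.053283 rad/s; magnitude 0.053283 rad/s.

0.0533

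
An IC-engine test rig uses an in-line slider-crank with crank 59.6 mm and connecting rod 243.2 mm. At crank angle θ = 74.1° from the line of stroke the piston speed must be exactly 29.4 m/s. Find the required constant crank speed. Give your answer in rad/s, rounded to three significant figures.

For an in-line slider-crank, |v_piston| = rω|sinθ|·[1 + r cosθ/√(L² − r² sin²θ)].
With r = 0.0596 m, L = 0.2432 m, θ = 74.1°: the bracketed kinematic factor |dx/dθ| = 0.06128 m.
ω = v/|dx/dθ| = 29.4/0.06128 = 479.77 rad/s.

480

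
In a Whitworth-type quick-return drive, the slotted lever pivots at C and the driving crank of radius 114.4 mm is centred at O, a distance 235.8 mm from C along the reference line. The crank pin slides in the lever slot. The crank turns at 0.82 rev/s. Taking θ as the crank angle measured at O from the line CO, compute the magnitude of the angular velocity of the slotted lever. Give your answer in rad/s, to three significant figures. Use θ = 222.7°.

1.20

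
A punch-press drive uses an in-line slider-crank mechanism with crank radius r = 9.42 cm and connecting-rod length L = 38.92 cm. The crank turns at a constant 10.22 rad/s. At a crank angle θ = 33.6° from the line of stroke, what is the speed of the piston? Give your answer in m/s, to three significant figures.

0.641

ω = 10.22 rad/s
For an in-line slider-crank, x = r cosθ + √(L² − r² sin²θ), so v = −rω sinθ·[1 + r cosθ/√(L² − r² sin²θ)].
With r = 0.0942 m, L = 0.3892 m, θ = 33.6°: √(L² − r² sin²θ) = 0.38569 m.
v = −0.0942·10.22·0.55339·[1 + 0.0942·0.83292/0.38569] = -0.64114 m/s.
|v| = 0.64114 m/s.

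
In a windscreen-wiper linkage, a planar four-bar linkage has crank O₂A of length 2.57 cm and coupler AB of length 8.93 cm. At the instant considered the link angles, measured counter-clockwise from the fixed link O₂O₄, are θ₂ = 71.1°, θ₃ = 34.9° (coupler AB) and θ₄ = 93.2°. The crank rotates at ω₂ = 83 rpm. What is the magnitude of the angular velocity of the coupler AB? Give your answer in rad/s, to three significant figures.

ω₂ = 8.692 rad/s (from 83 rpm).
Differentiating the loop-closure r₂e^{iθ₂}+r₃e^{iθ₃}=r₁+r₄e^{iθ₄} gives r₂ω₂e^{iθ₂}+r₃ω₃e^{iθ₃}=r₄ω₄e^{iθ₄}.
Eliminating the other unknown: ω₃ = r₂ω₂ sin(θ₄−θ₂) / [r₃ sin(θ₃−θ₄)].
Numerator sine = +0.37622; denominator sine = -0.85081.
Result = 0.0257·8.692·(+0.37622) / (0.0893·(-0.85081)) = -1.1061 rad/s; magnitude 1.1061 rad/s.

1.11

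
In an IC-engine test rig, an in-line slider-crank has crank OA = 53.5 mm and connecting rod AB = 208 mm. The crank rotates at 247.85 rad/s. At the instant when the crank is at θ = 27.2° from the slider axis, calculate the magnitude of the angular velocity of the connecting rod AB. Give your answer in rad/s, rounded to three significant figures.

57.1

ω = 247.8 rad/s
The rod makes angle φ with the slider axis where L sinφ = r sinθ; differentiating, L cosφ·φ̇ = r ω cosθ.
L cosφ = √(L² − r² sin²θ) = 0.20656 m.
|ω_rod| = r ω |cosθ| / √(L² − r² sin²θ) = 0.0535·247.8·0.88942/0.20656 = 57.096 rad/s.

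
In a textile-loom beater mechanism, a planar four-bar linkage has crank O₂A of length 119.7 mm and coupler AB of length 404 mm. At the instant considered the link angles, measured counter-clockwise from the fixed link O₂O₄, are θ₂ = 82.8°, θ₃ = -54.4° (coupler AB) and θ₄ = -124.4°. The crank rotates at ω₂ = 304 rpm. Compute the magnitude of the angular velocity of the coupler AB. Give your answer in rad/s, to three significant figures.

ω₂ = 31.83 rad/s (from 304 rpm).
Differentiating the loop-closure r₂e^{iθ₂}+r₃e^{iθ₃}=r₁+r₄e^{iθ₄} gives r₂ω₂e^{iθ₂}+r₃ω₃e^{iθ₃}=r₄ω₄e^{iθ₄}.
Eliminating the other unknown: ω₃ = r₂ω₂ sin(θ₄−θ₂) / [r₃ sin(θ₃−θ₄)].
Numerator sine = +0.45710; denominator sine = +0.93969.
Result = 0.1197·31.83·(+0.45710) / (0.404·(+0.93969)) = +4.5882 rad/s; magnitude 4.5882 rad/s.

4.59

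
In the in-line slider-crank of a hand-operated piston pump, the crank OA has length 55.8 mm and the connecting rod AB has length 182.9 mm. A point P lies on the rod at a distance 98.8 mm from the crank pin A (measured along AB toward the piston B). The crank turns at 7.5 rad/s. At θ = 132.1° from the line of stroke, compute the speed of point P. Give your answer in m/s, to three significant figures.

ω = 7.5 rad/s.  Crank-pin speed |V_A| = rω = 0.4185 m/s, perpendicular to OA.
Rod angle: sinφ = −(r/L) sinθ ⇒ φ = -13.083°; ω_rod = −rω cosθ/√(L²−r²sin²θ) = +1.5749 rad/s.
V_P = V_A + ω_rod × AP, with AP = 0.0988 m along the rod.
Components: V_Px = −rω sinθ − a·ω_rod·sinφ = -0.27529 m/s;  V_Py = rω cosθ + a·ω_rod·cosφ = -0.12901 m/s.
|V_P| = √(V_Px² + V_Py²) = 0.30402 m/s.

0.304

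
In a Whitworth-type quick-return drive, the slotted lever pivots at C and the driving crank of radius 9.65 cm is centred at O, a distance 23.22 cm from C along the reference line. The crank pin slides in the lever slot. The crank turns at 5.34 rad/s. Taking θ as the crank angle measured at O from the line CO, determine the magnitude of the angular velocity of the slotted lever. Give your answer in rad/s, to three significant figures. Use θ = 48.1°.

1.39

ω = 5.34 rad/s
Crank pin A relative to C: A = (d + r cosθ, r sinθ); lever angle φ = atan2(r sinθ, d + r cosθ).
Differentiating tanφ: φ̇ = rω(d cosθ + r)/(d² + r² + 2dr cosθ).
d² + r² + 2dr cosθ = |CA|² = 0.0931577 m²;  d cosθ + r = +0.25157 m.
|ω_lever| = |0.0965·5.34·+0.25157| / 0.0931577 = 1.3916 rad/s.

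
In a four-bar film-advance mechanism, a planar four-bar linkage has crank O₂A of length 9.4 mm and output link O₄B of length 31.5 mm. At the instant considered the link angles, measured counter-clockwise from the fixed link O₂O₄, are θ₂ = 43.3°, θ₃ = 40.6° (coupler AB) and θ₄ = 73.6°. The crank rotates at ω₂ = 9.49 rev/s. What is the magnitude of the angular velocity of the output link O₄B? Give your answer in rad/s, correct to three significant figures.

ω₂ = 59.63 rad/s (from 9.49 rev/s).
Differentiating the loop-closure r₂e^{iθ₂}+r₃e^{iθ₃}=r₁+r₄e^{iθ₄} gives r₂ω₂e^{iθ₂}+r₃ω₃e^{iθ₃}=r₄ω₄e^{iθ₄}.
Eliminating the other unknown: ω₄ = r₂ω₂ sin(θ₂−θ₃) / [r₄ sin(θ₄−θ₃)].
Numerator sine = +0.04711; denominator sine = +0.54464.
Result = 0.0094·59.63·(+0.04711) / (0.0315·(+0.54464)) = +1.539 rad/s; magnitude 1.539 rad/s.

1.54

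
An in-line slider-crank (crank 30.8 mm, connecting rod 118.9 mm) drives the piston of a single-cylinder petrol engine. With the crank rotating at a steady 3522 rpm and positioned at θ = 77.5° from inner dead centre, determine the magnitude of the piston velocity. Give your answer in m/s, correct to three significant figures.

11.7

ω = 2π·3522/60 = 368.8 rad/s
For an in-line slider-crank, x = r cosθ + √(L² − r² sin²θ), so v = −rω sinθ·[1 + r cosθ/√(L² − r² sin²θ)].
With r = 0.0308 m, L = 0.1189 m, θ = 77.5°: √(L² − r² sin²θ) = 0.11503 m.
v = −0.0308·368.8·0.97630·[1 + 0.0308·0.21644/0.11503] = -11.733 m/s.
|v| = 11.733 m/s.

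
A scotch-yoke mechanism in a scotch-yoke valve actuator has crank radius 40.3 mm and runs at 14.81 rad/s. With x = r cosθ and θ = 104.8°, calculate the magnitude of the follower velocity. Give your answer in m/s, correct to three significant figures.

0.577

ω = 14.81 rad/s
x = r cosθ ⇒ ẋ = −rω sinθ.
|v| = rω|sinθ| = 0.0403·14.81·|sin 104.8°| = 0.57704 m/s.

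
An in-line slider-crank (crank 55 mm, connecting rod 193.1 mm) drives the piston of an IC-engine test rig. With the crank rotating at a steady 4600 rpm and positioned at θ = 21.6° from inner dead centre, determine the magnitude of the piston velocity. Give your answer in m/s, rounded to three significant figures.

ω = 2π·4600/60 = 481.7 rad/s
For an in-line slider-crank, x = r cosθ + √(L² − r² sin²θ), so v = −rω sinθ·[1 + r cosθ/√(L² − r² sin²θ)].
With r = 0.055 m, L = 0.1931 m, θ = 21.6°: √(L² − r² sin²θ) = 0.19204 m.
v = −0.055·481.7·0.36812·[1 + 0.055·0.92978/0.19204] = -12.35 m/s.
|v| = 12.35 m/s.

12.4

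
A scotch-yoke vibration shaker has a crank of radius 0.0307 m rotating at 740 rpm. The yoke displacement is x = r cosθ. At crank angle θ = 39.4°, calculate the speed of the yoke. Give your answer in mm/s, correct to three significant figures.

1510

ω = 77.49 rad/s (from 740 rpm).
x = r cosθ ⇒ ẋ = −rω sinθ.
|v| = rω|sinθ| = 0.0307·77.49·|sin 39.4°| = 1.51 m/s = 1510 mm/s.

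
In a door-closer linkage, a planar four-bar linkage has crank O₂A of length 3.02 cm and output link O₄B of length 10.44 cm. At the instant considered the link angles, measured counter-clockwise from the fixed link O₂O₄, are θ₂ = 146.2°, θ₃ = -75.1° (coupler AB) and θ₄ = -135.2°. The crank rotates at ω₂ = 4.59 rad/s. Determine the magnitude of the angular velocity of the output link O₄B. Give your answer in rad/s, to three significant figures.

1.01

ω₂ = 4.59 rad/s
Differentiating the loop-closure r₂e^{iθ₂}+r₃e^{iθ₃}=r₁+r₄e^{iθ₄} gives r₂ω₂e^{iθ₂}+r₃ω₃e^{iθ₃}=r₄ω₄e^{iθ₄}.
Eliminating the other unknown: ω₄ = r₂ω₂ sin(θ₂−θ₃) / [r₄ sin(θ₄−θ₃)].
Numerator sine = -0.66000; denominator sine = -0.86690.
Result = 0.0302·4.59·(-0.66000) / (0.1044·(-0.86690)) = +1.0109 rad/s; magnitude 1.0109 rad/s.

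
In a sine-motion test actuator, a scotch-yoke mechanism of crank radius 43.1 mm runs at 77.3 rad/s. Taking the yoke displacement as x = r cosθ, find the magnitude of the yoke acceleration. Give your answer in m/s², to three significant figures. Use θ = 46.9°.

ω = 77.3 rad/s
x = r cosθ ⇒ ẍ = −rω² cosθ (ω constant).
|a| = rω²|cosθ| = 0.0431·(77.3)²·|cos 46.9°| = 175.97 m/s².

176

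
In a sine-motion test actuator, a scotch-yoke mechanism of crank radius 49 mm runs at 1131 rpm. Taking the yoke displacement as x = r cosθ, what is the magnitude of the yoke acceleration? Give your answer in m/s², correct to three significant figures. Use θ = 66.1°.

278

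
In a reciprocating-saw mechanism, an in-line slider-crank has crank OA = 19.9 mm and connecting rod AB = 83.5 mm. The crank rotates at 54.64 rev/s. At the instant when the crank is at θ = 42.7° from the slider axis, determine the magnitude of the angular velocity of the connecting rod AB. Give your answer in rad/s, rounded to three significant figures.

60.9

ω = 343.3 rad/s (converted from 54.64 rev/s).
The rod makes angle φ with the slider axis where L sinφ = r sinθ; differentiating, L cosφ·φ̇ = r ω cosθ.
L cosφ = √(L² − r² sin²θ) = 0.082402 m.
|ω_rod| = r ω |cosθ| / √(L² − r² sin²θ) = 0.0199·343.3·0.73491/0.082402 = 60.931 rad/s.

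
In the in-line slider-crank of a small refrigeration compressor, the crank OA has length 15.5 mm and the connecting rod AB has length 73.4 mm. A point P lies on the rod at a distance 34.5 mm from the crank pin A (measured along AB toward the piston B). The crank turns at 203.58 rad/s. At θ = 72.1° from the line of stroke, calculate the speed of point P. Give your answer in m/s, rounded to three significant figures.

ω = 203.6 rad/s.  Crank-pin speed |V_A| = rω = 3.1555 m/s, perpendicular to OA.
Rod angle: sinφ = −(r/L) sinθ ⇒ φ = -11.593°; ω_rod = −rω cosθ/√(L²−r²sin²θ) = -13.489 rad/s.
V_P = V_A + ω_rod × AP, with AP = 0.0345 m along the rod.
Components: V_Px = −rω sinθ − a·ω_rod·sinφ = -3.0963 m/s;  V_Py = rω cosθ + a·ω_rod·cosφ = +0.514 m/s.
|V_P| = √(V_Px² + V_Py²) = 3.1386 m/s.

3.14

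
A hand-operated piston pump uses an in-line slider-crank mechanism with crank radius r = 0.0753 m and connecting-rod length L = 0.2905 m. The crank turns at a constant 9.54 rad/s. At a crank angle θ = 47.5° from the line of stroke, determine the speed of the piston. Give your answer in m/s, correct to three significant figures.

ω = 9.54 rad/s
For an in-line slider-crank, x = r cosθ + √(L² − r² sin²θ), so v = −rω sinθ·[1 + r cosθ/√(L² − r² sin²θ)].
With r = 0.0753 m, L = 0.2905 m, θ = 47.5°: √(L² − r² sin²θ) = 0.28515 m.
v = −0.0753·9.54·0.73728·[1 + 0.0753·0.67559/0.28515] = -0.62412 m/s.
|v| = 0.62412 m/s.

0.624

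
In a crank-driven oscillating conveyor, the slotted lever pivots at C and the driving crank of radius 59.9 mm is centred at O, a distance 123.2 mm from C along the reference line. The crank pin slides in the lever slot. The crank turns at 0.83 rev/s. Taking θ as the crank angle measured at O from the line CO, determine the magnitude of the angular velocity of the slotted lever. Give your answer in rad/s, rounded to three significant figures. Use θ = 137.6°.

ω = 5.215 rad/s (from 0.83 rev/s).
Crank pin A relative to C: A = (d + r cosθ, r sinθ); lever angle φ = atan2(r sinθ, d + r cosθ).
Differentiating tanφ: φ̇ = rω(d cosθ + r)/(d² + r² + 2dr cosθ).
d² + r² + 2dr cosθ = |CA|² = 0.00786712 m²;  d cosθ + r = -0.031078 m.
|ω_lever| = |0.0599·5.215·-0.031078| / 0.00786712 = 1.234 rad/s.

1.23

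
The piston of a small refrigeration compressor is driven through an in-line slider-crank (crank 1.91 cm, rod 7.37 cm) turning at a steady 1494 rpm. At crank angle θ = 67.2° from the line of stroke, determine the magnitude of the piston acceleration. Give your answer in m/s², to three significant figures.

95.0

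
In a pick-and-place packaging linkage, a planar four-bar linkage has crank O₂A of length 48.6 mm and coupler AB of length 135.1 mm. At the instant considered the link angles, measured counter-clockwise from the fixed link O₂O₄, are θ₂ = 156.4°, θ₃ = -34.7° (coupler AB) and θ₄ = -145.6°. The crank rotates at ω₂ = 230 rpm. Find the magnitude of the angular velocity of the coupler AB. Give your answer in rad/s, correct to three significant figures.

7.87

ω₂ = 24.09 rad/s (from 230 rpm).
Differentiating the loop-closure r₂e^{iθ₂}+r₃e^{iθ₃}=r₁+r₄e^{iθ₄} gives r₂ω₂e^{iθ₂}+r₃ω₃e^{iθ₃}=r₄ω₄e^{iθ₄}.
Eliminating the other unknown: ω₃ = r₂ω₂ sin(θ₄−θ₂) / [r₃ sin(θ₃−θ₄)].
Numerator sine = +0.84805; denominator sine = +0.93420.
Result = 0.0486·24.09·(+0.84805) / (0.1351·(+0.93420)) = +7.8653 rad/s; magnitude 7.8653 rad/s.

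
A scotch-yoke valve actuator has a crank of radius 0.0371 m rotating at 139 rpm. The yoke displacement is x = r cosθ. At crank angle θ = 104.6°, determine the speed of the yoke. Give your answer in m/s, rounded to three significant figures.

ω = 14.56 rad/s (from 139 rpm).
x = r cosθ ⇒ ẋ = −rω sinθ.
|v| = rω|sinθ| = 0.0371·14.56·|sin 104.6°| = 0.52259 m/s.

0.523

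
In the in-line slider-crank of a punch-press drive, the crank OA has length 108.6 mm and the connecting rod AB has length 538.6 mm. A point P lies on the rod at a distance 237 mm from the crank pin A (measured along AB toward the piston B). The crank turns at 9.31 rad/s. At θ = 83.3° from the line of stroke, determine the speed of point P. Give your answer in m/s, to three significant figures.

ω = 9.31 rad/s.  Crank-pin speed |V_A| = rω = 1.0111 m/s, perpendicular to OA.
Rod angle: sinφ = −(r/L) sinθ ⇒ φ = -11.552°; ω_rod = −rω cosθ/√(L²−r²sin²θ) = -0.22354 rad/s.
V_P = V_A + ω_rod × AP, with AP = 0.237 m along the rod.
Components: V_Px = −rω sinθ − a·ω_rod·sinφ = -1.0148 m/s;  V_Py = rω cosθ + a·ω_rod·cosφ = +0.066055 m/s.
|V_P| = √(V_Px² + V_Py²) = 1.0169 m/s.

1.02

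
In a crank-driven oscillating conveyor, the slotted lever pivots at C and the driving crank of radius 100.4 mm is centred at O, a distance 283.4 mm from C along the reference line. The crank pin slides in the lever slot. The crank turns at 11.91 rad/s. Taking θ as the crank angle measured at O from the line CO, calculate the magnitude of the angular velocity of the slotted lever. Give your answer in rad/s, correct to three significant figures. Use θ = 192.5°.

ω = 11.91 rad/s
Crank pin A relative to C: A = (d + r cosθ, r sinθ); lever angle φ = atan2(r sinθ, d + r cosθ).
Differentiating tanφ: φ̇ = rω(d cosθ + r)/(d² + r² + 2dr cosθ).
d² + r² + 2dr cosθ = |CA|² = 0.0348379 m²;  d cosθ + r = -0.17628 m.
|ω_lever| = |0.1004·11.91·-0.17628| / 0.0348379 = 6.0506 rad/s.

6.05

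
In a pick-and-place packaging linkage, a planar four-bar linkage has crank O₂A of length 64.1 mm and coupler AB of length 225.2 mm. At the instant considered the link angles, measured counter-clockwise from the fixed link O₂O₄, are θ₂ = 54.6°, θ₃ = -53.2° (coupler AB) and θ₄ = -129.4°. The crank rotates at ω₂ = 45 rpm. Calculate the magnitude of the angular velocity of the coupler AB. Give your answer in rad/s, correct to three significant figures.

ω₂ = 4.712 rad/s (from 45 rpm).
Differentiating the loop-closure r₂e^{iθ₂}+r₃e^{iθ₃}=r₁+r₄e^{iθ₄} gives r₂ω₂e^{iθ₂}+r₃ω₃e^{iθ₃}=r₄ω₄e^{iθ₄}.
Eliminating the other unknown: ω₃ = r₂ω₂ sin(θ₄−θ₂) / [r₃ sin(θ₃−θ₄)].
Numerator sine = +0.06976; denominator sine = +0.97113.
Result = 0.0641·4.712·(+0.06976) / (0.2252·(+0.97113)) = +0.096347 rad/s; magnitude 0.096347 rad/s.

0.0963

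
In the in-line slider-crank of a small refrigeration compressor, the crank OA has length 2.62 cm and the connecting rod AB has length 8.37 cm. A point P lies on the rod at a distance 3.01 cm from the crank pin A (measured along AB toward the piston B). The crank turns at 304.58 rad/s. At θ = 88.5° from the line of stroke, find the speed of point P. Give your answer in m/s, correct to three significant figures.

ω = 304.6 rad/s.  Crank-pin speed |V_A| = rω = 7.98 m/s, perpendicular to OA.
Rod angle: sinφ = −(r/L) sinθ ⇒ φ = -18.235°; ω_rod = −rω cosθ/√(L²−r²sin²θ) = -2.6277 rad/s.
V_P = V_A + ω_rod × AP, with AP = 0.0301 m along the rod.
Components: V_Px = −rω sinθ − a·ω_rod·sinφ = -8.002 m/s;  V_Py = rω cosθ + a·ω_rod·cosφ = +0.13377 m/s.
|V_P| = √(V_Px² + V_Py²) = 8.0031 m/s.

8.00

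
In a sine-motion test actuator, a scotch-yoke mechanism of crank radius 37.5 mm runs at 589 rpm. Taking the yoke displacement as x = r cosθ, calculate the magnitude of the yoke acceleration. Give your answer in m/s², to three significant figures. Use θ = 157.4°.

ω = 61.68 rad/s (from 589 rpm).
x = r cosθ ⇒ ẍ = −rω² cosθ (ω constant).
|a| = rω²|cosθ| = 0.0375·(61.68)²·|cos 157.4°| = 131.71 m/s².

132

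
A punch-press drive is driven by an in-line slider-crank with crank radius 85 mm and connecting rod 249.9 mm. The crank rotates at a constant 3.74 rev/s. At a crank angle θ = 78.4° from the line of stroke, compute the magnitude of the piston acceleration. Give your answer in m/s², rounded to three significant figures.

6.04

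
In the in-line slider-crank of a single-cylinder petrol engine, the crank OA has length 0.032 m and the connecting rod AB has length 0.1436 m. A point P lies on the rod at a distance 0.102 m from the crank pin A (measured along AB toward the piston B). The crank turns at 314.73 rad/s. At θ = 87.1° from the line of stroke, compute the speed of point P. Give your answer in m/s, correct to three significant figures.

ω = 314.7 rad/s.  Crank-pin speed |V_A| = rω = 10.071 m/s, perpendicular to OA.
Rod angle: sinφ = −(r/L) sinθ ⇒ φ = -12.859°; ω_rod = −rω cosθ/√(L²−r²sin²θ) = -3.6396 rad/s.
V_P = V_A + ω_rod × AP, with AP = 0.102 m along the rod.
Components: V_Px = −rω sinθ − a·ω_rod·sinφ = -10.141 m/s;  V_Py = rω cosθ + a·ω_rod·cosφ = +0.14761 m/s.
|V_P| = √(V_Px² + V_Py²) = 10.142 m/s.

10.1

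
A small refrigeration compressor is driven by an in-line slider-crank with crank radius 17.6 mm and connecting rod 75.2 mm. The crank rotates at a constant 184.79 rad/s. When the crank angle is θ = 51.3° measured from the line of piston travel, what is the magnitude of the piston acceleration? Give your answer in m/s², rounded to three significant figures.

ω = 184.8 rad/s
x(θ) = r cosθ + √(L² − r² sin²θ); with ω constant, a = ω²·d²x/dθ².
d²x/dθ² = −r cosθ − r²(cos2θ)/√u − r⁴ sin²2θ/(4u^{3/2}),  u = L² − r² sin²θ = 0.00546637 m².
Substituting r = 0.0176 m, L = 0.0752 m, θ = 51.3°: d²x/dθ² = -0.010147 m.
a = ω²·d²x/dθ² = (184.8)²·(-0.010147) = -346.49 m/s²;  |a| = 346.49 m/s².

346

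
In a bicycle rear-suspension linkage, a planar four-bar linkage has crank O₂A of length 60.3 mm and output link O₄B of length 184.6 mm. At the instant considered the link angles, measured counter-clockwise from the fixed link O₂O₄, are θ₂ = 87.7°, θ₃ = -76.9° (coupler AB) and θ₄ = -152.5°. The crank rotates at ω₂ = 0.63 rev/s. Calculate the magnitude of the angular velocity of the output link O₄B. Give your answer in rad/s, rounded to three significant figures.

ω₂ = 3.958 rad/s (from 0.63 rev/s).
Differentiating the loop-closure r₂e^{iθ₂}+r₃e^{iθ₃}=r₁+r₄e^{iθ₄} gives r₂ω₂e^{iθ₂}+r₃ω₃e^{iθ₃}=r₄ω₄e^{iθ₄}.
Eliminating the other unknown: ω₄ = r₂ω₂ sin(θ₂−θ₃) / [r₄ sin(θ₄−θ₃)].
Numerator sine = +0.26556; denominator sine = -0.96858.
Result = 0.0603·3.958·(+0.26556) / (0.1846·(-0.96858)) = -0.35451 rad/s; magnitude 0.35451 rad/s.

0.355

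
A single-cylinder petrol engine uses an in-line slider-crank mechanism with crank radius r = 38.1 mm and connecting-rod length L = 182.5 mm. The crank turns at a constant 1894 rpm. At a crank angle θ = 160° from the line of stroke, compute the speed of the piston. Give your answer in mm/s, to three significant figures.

2080

ω = 2π·1894/60 = 198.3 rad/s
For an in-line slider-crank, x = r cosθ + √(L² − r² sin²θ), so v = −rω sinθ·[1 + r cosθ/√(L² − r² sin²θ)].
With r = 0.0381 m, L = 0.1825 m, θ = 160°: √(L² − r² sin²θ) = 0.18203 m.
v = −0.0381·198.3·0.34202·[1 + 0.0381·-0.93969/0.18203] = -2.0762 m/s.
|v| = 2.0762 m/s = 2076.2 mm/s.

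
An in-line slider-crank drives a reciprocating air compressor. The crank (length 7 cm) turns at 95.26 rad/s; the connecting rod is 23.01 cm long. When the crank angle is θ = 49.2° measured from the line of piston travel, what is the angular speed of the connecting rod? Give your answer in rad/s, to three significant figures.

19.5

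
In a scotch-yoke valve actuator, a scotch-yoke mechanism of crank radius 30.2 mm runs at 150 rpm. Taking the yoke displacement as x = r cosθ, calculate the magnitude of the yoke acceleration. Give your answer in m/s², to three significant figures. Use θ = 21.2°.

6.95

ω = 15.71 rad/s (from 150 rpm).
x = r cosθ ⇒ ẍ = −rω² cosθ (ω constant).
|a| = rω²|cosθ| = 0.0302·(15.71)²·|cos 21.2°| = 6.9473 m/s².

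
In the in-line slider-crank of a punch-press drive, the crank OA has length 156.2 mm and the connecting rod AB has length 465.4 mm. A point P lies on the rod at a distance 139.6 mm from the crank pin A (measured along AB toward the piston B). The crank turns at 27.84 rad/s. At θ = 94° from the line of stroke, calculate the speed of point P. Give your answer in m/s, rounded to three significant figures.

4.31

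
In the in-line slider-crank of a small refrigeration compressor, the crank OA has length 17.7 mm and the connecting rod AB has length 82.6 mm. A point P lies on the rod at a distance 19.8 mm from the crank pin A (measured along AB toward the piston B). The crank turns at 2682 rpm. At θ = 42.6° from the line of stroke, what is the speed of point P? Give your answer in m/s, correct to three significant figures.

4.47

ω = 280.9 rad/s.  Crank-pin speed |V_A| = rω = 4.9712 m/s, perpendicular to OA.
Rod angle: sinφ = −(r/L) sinθ ⇒ φ = -8.340°; ω_rod = −rω cosθ/√(L²−r²sin²θ) = -44.775 rad/s.
V_P = V_A + ω_rod × AP, with AP = 0.0198 m along the rod.
Components: V_Px = −rω sinθ − a·ω_rod·sinφ = -3.4935 m/s;  V_Py = rω cosθ + a·ω_rod·cosφ = +2.7821 m/s.
|V_P| = √(V_Px² + V_Py²) = 4.4659 m/s.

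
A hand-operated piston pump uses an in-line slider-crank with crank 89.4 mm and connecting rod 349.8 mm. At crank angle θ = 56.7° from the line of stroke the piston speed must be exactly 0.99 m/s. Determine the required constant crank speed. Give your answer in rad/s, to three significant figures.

11.6

For an in-line slider-crank, |v_piston| = rω|sinθ|·[1 + r cosθ/√(L² − r² sin²θ)].
With r = 0.0894 m, L = 0.3498 m, θ = 56.7°: the bracketed kinematic factor |dx/dθ| = 0.085453 m.
ω = v/|dx/dθ| = 0.99/0.085453 = 11.585 rad/s.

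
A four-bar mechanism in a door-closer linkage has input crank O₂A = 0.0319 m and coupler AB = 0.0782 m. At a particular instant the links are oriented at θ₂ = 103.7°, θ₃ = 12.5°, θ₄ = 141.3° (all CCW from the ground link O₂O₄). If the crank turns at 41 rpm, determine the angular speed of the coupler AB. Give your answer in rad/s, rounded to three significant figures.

ω₂ = 4.294 rad/s (from 41 rpm).
Differentiating the loop-closure r₂e^{iθ₂}+r₃e^{iθ₃}=r₁+r₄e^{iθ₄} gives r₂ω₂e^{iθ₂}+r₃ω₃e^{iθ₃}=r₄ω₄e^{iθ₄}.
Eliminating the other unknown: ω₃ = r₂ω₂ sin(θ₄−θ₂) / [r₃ sin(θ₃−θ₄)].
Numerator sine = +0.61015; denominator sine = -0.77934.
Result = 0.0319·4.294·(+0.61015) / (0.0782·(-0.77934)) = -1.3712 rad/s; magnitude 1.3712 rad/s.

1.37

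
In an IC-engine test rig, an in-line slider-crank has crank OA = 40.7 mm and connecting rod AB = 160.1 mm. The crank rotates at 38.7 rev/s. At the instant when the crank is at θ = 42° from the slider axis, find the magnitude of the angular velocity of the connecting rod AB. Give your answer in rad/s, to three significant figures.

46.6

ω = 243.2 rad/s (converted from 38.7 rev/s).
The rod makes angle φ with the slider axis where L sinφ = r sinθ; differentiating, L cosφ·φ̇ = r ω cosθ.
L cosφ = √(L² − r² sin²θ) = 0.15777 m.
|ω_rod| = r ω |cosθ| / √(L² − r² sin²θ) = 0.0407·243.2·0.74314/0.15777 = 46.617 rad/s.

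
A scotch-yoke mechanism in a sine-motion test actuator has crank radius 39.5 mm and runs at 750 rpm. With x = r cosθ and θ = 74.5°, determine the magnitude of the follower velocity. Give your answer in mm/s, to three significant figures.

ω = 78.54 rad/s (from 750 rpm).
x = r cosθ ⇒ ẋ = −rω sinθ.
|v| = rω|sinθ| = 0.0395·78.54·|sin 74.5°| = 2.9895 m/s = 2989.5 mm/s.

2990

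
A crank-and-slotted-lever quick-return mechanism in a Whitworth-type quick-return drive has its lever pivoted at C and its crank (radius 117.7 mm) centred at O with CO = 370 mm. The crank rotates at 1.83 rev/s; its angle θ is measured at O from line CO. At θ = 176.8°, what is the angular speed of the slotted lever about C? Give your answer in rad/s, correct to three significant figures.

5.34

ω = 11.5 rad/s (from 1.83 rev/s).
Crank pin A relative to C: A = (d + r cosθ, r sinθ); lever angle φ = atan2(r sinθ, d + r cosθ).
Differentiating tanφ: φ̇ = rω(d cosθ + r)/(d² + r² + 2dr cosθ).
d² + r² + 2dr cosθ = |CA|² = 0.0637911 m²;  d cosθ + r = -0.25172 m.
|ω_lever| = |0.1177·11.5·-0.25172| / 0.0637911 = 5.3404 rad/s.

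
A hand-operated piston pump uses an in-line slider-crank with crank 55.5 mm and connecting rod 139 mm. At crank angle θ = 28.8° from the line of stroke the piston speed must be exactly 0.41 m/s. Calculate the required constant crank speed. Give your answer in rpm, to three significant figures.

For an in-line slider-crank, |v_piston| = rω|sinθ|·[1 + r cosθ/√(L² − r² sin²θ)].
With r = 0.0555 m, L = 0.139 m, θ = 28.8°: the bracketed kinematic factor |dx/dθ| = 0.036271 m.
ω = v/|dx/dθ| = 0.41/0.036271 = 11.304 rad/s.
N = 60ω/(2π) = 107.94 rpm.

108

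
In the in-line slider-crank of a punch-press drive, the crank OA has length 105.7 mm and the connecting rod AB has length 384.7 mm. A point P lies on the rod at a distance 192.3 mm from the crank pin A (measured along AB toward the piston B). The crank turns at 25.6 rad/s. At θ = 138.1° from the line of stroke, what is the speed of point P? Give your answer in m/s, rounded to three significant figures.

1.91

ω = 25.6 rad/s.  Crank-pin speed |V_A| = rω = 2.7059 m/s, perpendicular to OA.
Rod angle: sinφ = −(r/L) sinθ ⇒ φ = -10.573°; ω_rod = −rω cosθ/√(L²−r²sin²θ) = +5.3258 rad/s.
V_P = V_A + ω_rod × AP, with AP = 0.1923 m along the rod.
Components: V_Px = −rω sinθ − a·ω_rod·sinφ = -1.6192 m/s;  V_Py = rω cosθ + a·ω_rod·cosφ = -1.0073 m/s.
|V_P| = √(V_Px² + V_Py²) = 1.9069 m/s.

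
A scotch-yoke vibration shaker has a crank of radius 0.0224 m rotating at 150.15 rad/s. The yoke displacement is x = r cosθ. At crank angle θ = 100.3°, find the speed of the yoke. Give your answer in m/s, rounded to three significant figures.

ω = 150.2 rad/s
x = r cosθ ⇒ ẋ = −rω sinθ.
|v| = rω|sinθ| = 0.0224·150.2·|sin 100.3°| = 3.3092 m/s.

3.31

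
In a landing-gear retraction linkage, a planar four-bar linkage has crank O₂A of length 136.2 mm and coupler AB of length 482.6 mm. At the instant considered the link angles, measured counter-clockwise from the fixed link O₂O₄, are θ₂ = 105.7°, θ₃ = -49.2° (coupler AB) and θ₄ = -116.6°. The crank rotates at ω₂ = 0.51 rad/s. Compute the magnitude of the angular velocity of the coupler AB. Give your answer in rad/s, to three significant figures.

0.105

ω₂ = 0.51 rad/s
Differentiating the loop-closure r₂e^{iθ₂}+r₃e^{iθ₃}=r₁+r₄e^{iθ₄} gives r₂ω₂e^{iθ₂}+r₃ω₃e^{iθ₃}=r₄ω₄e^{iθ₄}.
Eliminating the other unknown: ω₃ = r₂ω₂ sin(θ₄−θ₂) / [r₃ sin(θ₃−θ₄)].
Numerator sine = +0.67301; denominator sine = +0.92321.
Result = 0.1362·0.51·(+0.67301) / (0.4826·(+0.92321)) = +0.10493 rad/s; magnitude 0.10493 rad/s.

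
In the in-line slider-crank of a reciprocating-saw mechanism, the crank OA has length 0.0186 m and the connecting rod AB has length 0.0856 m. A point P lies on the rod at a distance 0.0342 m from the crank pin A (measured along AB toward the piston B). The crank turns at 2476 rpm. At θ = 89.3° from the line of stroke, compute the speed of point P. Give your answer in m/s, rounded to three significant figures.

4.83

ω = 259.3 rad/s.  Crank-pin speed |V_A| = rω = 4.8227 m/s, perpendicular to OA.
Rod angle: sinφ = −(r/L) sinθ ⇒ φ = -12.549°; ω_rod = −rω cosθ/√(L²−r²sin²θ) = -0.70515 rad/s.
V_P = V_A + ω_rod × AP, with AP = 0.0342 m along the rod.
Components: V_Px = −rω sinθ − a·ω_rod·sinφ = -4.8276 m/s;  V_Py = rω cosθ + a·ω_rod·cosφ = +0.035379 m/s.
|V_P| = √(V_Px² + V_Py²) = 4.8277 m/s.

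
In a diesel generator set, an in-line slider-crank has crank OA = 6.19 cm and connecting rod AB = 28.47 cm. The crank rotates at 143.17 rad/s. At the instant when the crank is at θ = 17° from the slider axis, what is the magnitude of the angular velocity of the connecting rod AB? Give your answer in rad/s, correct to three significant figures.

29.8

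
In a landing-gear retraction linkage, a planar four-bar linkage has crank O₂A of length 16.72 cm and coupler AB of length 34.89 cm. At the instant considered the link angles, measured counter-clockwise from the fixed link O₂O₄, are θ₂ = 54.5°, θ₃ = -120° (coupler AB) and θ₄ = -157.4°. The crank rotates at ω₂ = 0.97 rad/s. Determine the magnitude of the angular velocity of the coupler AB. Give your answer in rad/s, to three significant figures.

0.404

ω₂ = 0.97 rad/s
Differentiating the loop-closure r₂e^{iθ₂}+r₃e^{iθ₃}=r₁+r₄e^{iθ₄} gives r₂ω₂e^{iθ₂}+r₃ω₃e^{iθ₃}=r₄ω₄e^{iθ₄}.
Eliminating the other unknown: ω₃ = r₂ω₂ sin(θ₄−θ₂) / [r₃ sin(θ₃−θ₄)].
Numerator sine = +0.52844; denominator sine = +0.60738.
Result = 0.1672·0.97·(+0.52844) / (0.3489·(+0.60738)) = +0.40443 rad/s; magnitude 0.40443 rad/s.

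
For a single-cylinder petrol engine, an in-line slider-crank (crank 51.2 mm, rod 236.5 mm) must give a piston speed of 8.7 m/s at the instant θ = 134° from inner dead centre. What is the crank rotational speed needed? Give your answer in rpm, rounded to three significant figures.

For an in-line slider-crank, |v_piston| = rω|sinθ|·[1 + r cosθ/√(L² − r² sin²θ)].
With r = 0.0512 m, L = 0.2365 m, θ = 134°: the bracketed kinematic factor |dx/dθ| = 0.031223 m.
ω = v/|dx/dθ| = 8.7/0.031223 = 278.64 rad/s.
N = 60ω/(2π) = 2660.8 rpm.

2660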